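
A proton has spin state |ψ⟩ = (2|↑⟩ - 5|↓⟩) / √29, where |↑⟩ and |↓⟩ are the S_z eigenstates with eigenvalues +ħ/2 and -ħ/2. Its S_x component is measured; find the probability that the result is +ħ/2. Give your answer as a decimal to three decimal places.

|+x⟩ = (|↑⟩ + |↓⟩)/√2, so ⟨+x|ψ⟩ = (-3) / (√2·√29).
P = |-3|² / 58 = 9/58.

0.155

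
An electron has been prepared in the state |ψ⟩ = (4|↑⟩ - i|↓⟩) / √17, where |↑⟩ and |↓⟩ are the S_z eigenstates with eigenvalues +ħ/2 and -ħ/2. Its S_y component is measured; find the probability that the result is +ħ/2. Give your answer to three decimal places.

|+y⟩ = (|↑⟩ + i|↓⟩)/√2, so ⟨+y|ψ⟩ = (3) / (√2·√17).
P = |3|² / 34 = 9/34.

0.265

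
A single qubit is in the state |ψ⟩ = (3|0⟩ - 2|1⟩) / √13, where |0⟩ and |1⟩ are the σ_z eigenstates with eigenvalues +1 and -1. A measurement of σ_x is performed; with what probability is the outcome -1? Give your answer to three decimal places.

|-x⟩ = (|0⟩ - |1⟩)/√2, so ⟨-x|ψ⟩ = (5) / (√2·√13).
P = |5|² / 26 = 25/26.

0.962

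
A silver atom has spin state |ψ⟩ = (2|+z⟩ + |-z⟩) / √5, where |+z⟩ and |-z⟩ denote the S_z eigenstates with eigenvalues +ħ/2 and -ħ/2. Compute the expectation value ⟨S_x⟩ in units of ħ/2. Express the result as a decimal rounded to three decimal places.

⟨σ_x⟩ = 2 Re(a* b)/(|a|²+|b|²) with a = 2, b = 1.
a* b = 2, so ⟨σ_x⟩ = 4/5.
⟨S_x⟩ = (ħ/2)·⟨σ_x⟩.

0.800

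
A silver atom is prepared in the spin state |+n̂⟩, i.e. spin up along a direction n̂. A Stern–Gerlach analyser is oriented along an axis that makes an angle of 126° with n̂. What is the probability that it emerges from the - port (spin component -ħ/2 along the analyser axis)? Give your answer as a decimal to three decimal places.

0.794

For spin-½, the probability of finding spin-up along an axis at angle θ to the initial spin direction is cos²(θ/2); spin-down is sin²(θ/2).
θ = 126°, so P = sin²(63°) ≈ 0.794.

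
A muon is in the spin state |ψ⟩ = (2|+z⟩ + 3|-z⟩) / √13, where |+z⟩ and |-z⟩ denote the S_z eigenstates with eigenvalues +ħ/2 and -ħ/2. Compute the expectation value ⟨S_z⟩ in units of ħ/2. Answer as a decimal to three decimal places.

-0.385

⟨σ_z⟩ = |a|² - |b|² divided by |a|²+|b|², with a, b the |+z⟩, |-z⟩ amplitudes.
= (4 - 9)/13 = -5/13.
⟨S_z⟩ = (ħ/2)·⟨σ_z⟩.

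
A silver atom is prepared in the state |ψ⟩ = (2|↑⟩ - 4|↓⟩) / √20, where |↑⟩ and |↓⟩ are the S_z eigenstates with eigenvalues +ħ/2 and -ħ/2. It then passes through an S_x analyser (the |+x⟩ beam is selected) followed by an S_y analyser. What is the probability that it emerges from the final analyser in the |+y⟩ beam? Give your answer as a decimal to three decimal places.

First analyser (S_x): P(|+x⟩) = |⟨+x|ψ⟩|² = 4/40.
After stage 1 the state is |+x⟩; P(|+y⟩) = |⟨+y|+x⟩|² = 1/2.
Joint probability = 4/40 × 1/2 = 0.050.

0.050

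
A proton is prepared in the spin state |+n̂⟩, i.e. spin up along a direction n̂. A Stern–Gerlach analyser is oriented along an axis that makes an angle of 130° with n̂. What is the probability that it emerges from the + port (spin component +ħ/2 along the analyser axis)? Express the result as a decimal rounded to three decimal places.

0.179

For spin-½, the probability of finding spin-up along an axis at angle θ to the initial spin direction is cos²(θ/2); spin-down is sin²(θ/2).
θ = 130°, so P = cos²(65°) ≈ 0.179.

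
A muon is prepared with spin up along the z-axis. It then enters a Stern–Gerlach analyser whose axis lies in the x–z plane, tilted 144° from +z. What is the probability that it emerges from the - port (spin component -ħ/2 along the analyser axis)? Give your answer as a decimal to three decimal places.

0.905

For spin-½, the probability of finding spin-up along an axis at angle θ to the initial spin direction is cos²(θ/2); spin-down is sin²(θ/2).
θ = 144°, so P = sin²(72°) ≈ 0.905.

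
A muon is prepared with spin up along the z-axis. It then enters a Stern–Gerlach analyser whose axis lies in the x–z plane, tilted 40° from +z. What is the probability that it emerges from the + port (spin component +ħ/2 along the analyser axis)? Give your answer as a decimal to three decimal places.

For spin-½, the probability of finding spin-up along an axis at angle θ to the initial spin direction is cos²(θ/2); spin-down is sin²(θ/2).
θ = 40°, so P = cos²(20°) ≈ 0.883.

0.883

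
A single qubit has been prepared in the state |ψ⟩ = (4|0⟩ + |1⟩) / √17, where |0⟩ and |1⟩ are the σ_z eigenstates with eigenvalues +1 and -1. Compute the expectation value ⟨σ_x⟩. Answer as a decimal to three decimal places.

0.471

⟨σ_x⟩ = 2 Re(a* b)/(|a|²+|b|²) with a = 4, b = 1.
a* b = 4, so ⟨σ_x⟩ = 8/17.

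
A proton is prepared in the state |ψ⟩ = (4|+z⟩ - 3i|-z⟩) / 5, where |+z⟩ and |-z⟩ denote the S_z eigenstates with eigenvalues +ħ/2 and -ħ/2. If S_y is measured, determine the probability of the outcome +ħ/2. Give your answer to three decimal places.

0.020

|+y⟩ = (|+z⟩ + i|-z⟩)/√2, so ⟨+y|ψ⟩ = (1) / (√2·5).
P = |1|² / 50 = 1/50.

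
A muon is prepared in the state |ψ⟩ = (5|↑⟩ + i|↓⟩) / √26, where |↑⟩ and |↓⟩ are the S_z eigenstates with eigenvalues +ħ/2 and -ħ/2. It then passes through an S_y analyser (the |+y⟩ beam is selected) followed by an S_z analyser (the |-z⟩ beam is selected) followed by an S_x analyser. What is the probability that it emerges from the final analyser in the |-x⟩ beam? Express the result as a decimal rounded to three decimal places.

0.173

First analyser (S_y): P(|+y⟩) = |⟨+y|ψ⟩|² = 36/52.
After stage 1 the state is |+y⟩; P(|-z⟩) = |⟨-z|+y⟩|² = 1/2.
After stage 2 the state is |-z⟩; P(|-x⟩) = |⟨-x|-z⟩|² = 1/2.
Joint probability = 36/52 × 1/2 × 1/2 = 0.173.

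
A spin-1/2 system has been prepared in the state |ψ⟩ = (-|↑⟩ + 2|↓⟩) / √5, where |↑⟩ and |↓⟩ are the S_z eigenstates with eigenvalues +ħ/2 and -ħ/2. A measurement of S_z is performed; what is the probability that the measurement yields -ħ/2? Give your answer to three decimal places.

The -ħ/2 outcome corresponds to |↓⟩. Its amplitude in |ψ⟩ is 2/√5.
P = |2|² / 5 = 4/5.

0.800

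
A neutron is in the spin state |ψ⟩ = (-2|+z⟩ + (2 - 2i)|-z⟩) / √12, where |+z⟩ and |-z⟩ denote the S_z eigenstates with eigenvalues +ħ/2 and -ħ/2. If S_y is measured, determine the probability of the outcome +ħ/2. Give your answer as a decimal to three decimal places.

|+y⟩ = (|+z⟩ + i|-z⟩)/√2, so ⟨+y|ψ⟩ = (-4 - 2i) / (√2·√12).
P = |-4 - 2i|² / 24 = 20/24.

0.833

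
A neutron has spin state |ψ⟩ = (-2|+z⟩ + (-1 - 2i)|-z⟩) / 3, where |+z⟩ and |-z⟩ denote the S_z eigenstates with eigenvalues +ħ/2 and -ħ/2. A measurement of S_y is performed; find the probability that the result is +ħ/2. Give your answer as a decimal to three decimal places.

0.944

|+y⟩ = (|+z⟩ + i|-z⟩)/√2, so ⟨+y|ψ⟩ = (-4 + i) / (√2·3).
P = |-4 + i|² / 18 = 17/18.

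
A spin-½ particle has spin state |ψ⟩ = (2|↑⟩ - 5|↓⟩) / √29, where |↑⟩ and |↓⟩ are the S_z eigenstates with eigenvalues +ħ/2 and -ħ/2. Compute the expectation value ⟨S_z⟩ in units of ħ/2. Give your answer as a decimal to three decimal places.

-0.724

⟨σ_z⟩ = |a|² - |b|² divided by |a|²+|b|², with a, b the |↑⟩, |↓⟩ amplitudes.
= (4 - 25)/29 = -21/29.
⟨S_z⟩ = (ħ/2)·⟨σ_z⟩.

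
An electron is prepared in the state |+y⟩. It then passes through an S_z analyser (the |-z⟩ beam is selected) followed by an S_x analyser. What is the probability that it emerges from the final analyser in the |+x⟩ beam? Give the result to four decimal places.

First analyser (S_z): from |+y⟩, P(|-z⟩) = 1/2.
After stage 1 the state is |-z⟩; P(|+x⟩) = |⟨+x|-z⟩|² = 1/2.
Joint probability = 1/2 × 1/2 = 0.2500.

0.2500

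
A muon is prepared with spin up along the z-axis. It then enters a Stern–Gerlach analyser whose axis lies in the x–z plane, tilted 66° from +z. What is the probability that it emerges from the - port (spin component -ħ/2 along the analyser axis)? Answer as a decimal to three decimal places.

For spin-½, the probability of finding spin-up along an axis at angle θ to the initial spin direction is cos²(θ/2); spin-down is sin²(θ/2).
θ = 66°, so P = sin²(33°) ≈ 0.297.

0.297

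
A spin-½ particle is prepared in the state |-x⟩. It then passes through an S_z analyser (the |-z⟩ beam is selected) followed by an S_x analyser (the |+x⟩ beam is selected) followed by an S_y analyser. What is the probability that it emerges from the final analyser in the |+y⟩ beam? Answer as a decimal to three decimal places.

0.125

First analyser (S_z): from |-x⟩, P(|-z⟩) = 1/2.
After stage 1 the state is |-z⟩; P(|+x⟩) = |⟨+x|-z⟩|² = 1/2.
After stage 2 the state is |+x⟩; P(|+y⟩) = |⟨+y|+x⟩|² = 1/2.
Joint probability = 1/2 × 1/2 × 1/2 = 0.125.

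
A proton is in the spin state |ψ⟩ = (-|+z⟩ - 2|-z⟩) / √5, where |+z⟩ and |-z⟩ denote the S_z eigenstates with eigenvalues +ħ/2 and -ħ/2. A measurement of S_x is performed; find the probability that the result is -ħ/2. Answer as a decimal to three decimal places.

|-x⟩ = (|+z⟩ - |-z⟩)/√2, so ⟨-x|ψ⟩ = (1) / (√2·√5).
P = |1|² / 10 = 1/10.

0.100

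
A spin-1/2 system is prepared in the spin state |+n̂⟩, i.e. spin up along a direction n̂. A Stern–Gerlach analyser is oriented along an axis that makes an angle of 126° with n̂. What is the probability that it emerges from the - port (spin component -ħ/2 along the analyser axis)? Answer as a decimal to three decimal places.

0.794

For spin-½, the probability of finding spin-up along an axis at angle θ to the initial spin direction is cos²(θ/2); spin-down is sin²(θ/2).
θ = 126°, so P = sin²(63°) ≈ 0.794.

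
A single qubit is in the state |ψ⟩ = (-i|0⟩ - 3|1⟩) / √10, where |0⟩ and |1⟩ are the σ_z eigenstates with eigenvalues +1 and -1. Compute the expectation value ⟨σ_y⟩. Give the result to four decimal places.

-0.6000

⟨σ_y⟩ = 2 Im(a* b)/(|a|²+|b|²) with a = -i, b = -3.
a* b = -3i, so ⟨σ_y⟩ = -6/10.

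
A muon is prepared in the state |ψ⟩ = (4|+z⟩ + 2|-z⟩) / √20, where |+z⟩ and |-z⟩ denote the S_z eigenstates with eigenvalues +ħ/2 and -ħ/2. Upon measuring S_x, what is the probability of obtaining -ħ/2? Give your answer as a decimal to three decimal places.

|-x⟩ = (|+z⟩ - |-z⟩)/√2, so ⟨-x|ψ⟩ = (2) / (√2·√20).
P = |2|² / 40 = 4/40.

0.100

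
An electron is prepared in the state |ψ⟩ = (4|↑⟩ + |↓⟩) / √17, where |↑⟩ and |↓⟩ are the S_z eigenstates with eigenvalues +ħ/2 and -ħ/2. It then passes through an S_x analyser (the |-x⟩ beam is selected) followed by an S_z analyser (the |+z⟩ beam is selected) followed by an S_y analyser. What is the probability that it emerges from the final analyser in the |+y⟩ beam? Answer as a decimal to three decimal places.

0.066

First analyser (S_x): P(|-x⟩) = |⟨-x|ψ⟩|² = 9/34.
After stage 1 the state is |-x⟩; P(|+z⟩) = |⟨+z|-x⟩|² = 1/2.
After stage 2 the state is |+z⟩; P(|+y⟩) = |⟨+y|+z⟩|² = 1/2.
Joint probability = 9/34 × 1/2 × 1/2 = 0.066.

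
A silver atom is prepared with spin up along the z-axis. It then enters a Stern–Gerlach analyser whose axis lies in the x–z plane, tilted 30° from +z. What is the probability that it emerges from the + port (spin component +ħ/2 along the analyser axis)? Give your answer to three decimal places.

0.933

For spin-½, the probability of finding spin-up along an axis at angle θ to the initial spin direction is cos²(θ/2); spin-down is sin²(θ/2).
θ = 30°, so P = cos²(15°) ≈ 0.933.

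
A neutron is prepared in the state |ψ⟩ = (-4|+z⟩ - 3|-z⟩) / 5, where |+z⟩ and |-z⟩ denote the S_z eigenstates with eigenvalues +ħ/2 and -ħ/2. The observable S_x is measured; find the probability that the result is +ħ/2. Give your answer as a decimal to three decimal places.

0.980

|+x⟩ = (|+z⟩ + |-z⟩)/√2, so ⟨+x|ψ⟩ = (-7) / (√2·5).
P = |-7|² / 50 = 49/50.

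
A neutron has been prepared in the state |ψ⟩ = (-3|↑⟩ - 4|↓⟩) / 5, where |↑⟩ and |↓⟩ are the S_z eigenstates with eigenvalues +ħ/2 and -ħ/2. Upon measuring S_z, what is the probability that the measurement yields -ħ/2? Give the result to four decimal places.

The -ħ/2 outcome corresponds to |↓⟩. Its amplitude in |ψ⟩ is -4/5.
P = |-4|² / 25 = 16/25.

0.6400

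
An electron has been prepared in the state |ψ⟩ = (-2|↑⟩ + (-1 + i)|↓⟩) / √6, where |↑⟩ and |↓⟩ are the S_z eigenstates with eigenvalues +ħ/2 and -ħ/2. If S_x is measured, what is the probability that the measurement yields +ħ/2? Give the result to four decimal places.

|+x⟩ = (|↑⟩ + |↓⟩)/√2, so ⟨+x|ψ⟩ = (-3 + i) / (√2·√6).
P = |-3 + i|² / 12 = 10/12.

0.8333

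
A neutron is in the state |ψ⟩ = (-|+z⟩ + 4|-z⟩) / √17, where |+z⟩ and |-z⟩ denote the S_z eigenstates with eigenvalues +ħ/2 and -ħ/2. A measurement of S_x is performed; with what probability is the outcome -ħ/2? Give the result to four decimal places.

0.7353

|-x⟩ = (|+z⟩ - |-z⟩)/√2, so ⟨-x|ψ⟩ = (-5) / (√2·√17).
P = |-5|² / 34 = 25/34.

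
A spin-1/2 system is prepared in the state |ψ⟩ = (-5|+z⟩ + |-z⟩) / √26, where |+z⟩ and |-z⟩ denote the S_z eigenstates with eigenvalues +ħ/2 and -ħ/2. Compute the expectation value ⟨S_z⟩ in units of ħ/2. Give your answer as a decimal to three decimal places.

⟨σ_z⟩ = |a|² - |b|² divided by |a|²+|b|², with a, b the |+z⟩, |-z⟩ amplitudes.
= (25 - 1)/26 = 24/26.
⟨S_z⟩ = (ħ/2)·⟨σ_z⟩.

0.923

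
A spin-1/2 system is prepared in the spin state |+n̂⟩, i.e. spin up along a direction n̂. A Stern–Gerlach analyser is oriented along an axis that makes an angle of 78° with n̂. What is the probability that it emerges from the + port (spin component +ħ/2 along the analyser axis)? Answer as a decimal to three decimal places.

0.604

For spin-½, the probability of finding spin-up along an axis at angle θ to the initial spin direction is cos²(θ/2); spin-down is sin²(θ/2).
θ = 78°, so P = cos²(39°) ≈ 0.604.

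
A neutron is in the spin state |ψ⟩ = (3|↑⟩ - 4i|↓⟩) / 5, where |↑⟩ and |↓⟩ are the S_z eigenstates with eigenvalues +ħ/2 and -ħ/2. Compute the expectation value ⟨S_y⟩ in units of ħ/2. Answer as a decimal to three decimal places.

-0.960

⟨σ_y⟩ = 2 Im(a* b)/(|a|²+|b|²) with a = 3, b = -4i.
a* b = -12i, so ⟨σ_y⟩ = -24/25.
⟨S_y⟩ = (ħ/2)·⟨σ_y⟩.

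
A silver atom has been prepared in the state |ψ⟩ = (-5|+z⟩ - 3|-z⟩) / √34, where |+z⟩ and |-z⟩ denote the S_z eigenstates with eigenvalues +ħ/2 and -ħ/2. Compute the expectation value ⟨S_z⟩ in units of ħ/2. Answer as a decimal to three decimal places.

⟨σ_z⟩ = |a|² - |b|² divided by |a|²+|b|², with a, b the |+z⟩, |-z⟩ amplitudes.
= (25 - 9)/34 = 16/34.
⟨S_z⟩ = (ħ/2)·⟨σ_z⟩.

0.471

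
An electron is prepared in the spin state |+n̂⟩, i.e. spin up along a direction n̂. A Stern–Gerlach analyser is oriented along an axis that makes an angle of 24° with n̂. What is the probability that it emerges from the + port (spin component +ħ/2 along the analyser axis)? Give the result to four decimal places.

0.9568

For spin-½, the probability of finding spin-up along an axis at angle θ to the initial spin direction is cos²(θ/2); spin-down is sin²(θ/2).
θ = 24°, so P = cos²(12°) ≈ 0.9568.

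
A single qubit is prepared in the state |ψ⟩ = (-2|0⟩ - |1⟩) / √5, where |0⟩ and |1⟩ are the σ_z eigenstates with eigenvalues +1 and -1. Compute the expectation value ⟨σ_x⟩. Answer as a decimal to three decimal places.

0.800

⟨σ_x⟩ = 2 Re(a* b)/(|a|²+|b|²) with a = -2, b = -1.
a* b = 2, so ⟨σ_x⟩ = 4/5.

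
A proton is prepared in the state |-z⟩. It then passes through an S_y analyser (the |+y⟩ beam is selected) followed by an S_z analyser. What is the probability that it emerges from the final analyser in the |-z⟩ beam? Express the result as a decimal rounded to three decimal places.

First analyser (S_y): from |-z⟩, P(|+y⟩) = 1/2.
After stage 1 the state is |+y⟩; P(|-z⟩) = |⟨-z|+y⟩|² = 1/2.
Joint probability = 1/2 × 1/2 = 0.250.

0.250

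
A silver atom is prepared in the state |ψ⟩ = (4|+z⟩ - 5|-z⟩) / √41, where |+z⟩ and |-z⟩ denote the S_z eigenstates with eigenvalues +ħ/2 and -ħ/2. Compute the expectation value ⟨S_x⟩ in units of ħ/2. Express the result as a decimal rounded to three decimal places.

⟨σ_x⟩ = 2 Re(a* b)/(|a|²+|b|²) with a = 4, b = -5.
a* b = -20, so ⟨σ_x⟩ = -40/41.
⟨S_x⟩ = (ħ/2)·⟨σ_x⟩.

-0.976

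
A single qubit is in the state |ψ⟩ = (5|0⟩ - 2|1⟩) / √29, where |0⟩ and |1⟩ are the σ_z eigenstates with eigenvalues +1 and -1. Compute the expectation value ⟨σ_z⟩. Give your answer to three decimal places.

⟨σ_z⟩ = |a|² - |b|² divided by |a|²+|b|², with a, b the |0⟩, |1⟩ amplitudes.
= (25 - 4)/29 = 21/29.

0.724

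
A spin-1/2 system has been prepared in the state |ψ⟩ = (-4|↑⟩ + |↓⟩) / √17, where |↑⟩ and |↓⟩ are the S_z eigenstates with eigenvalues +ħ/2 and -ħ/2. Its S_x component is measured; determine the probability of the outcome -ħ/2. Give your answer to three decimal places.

|-x⟩ = (|↑⟩ - |↓⟩)/√2, so ⟨-x|ψ⟩ = (-5) / (√2·√17).
P = |-5|² / 34 = 25/34.

0.735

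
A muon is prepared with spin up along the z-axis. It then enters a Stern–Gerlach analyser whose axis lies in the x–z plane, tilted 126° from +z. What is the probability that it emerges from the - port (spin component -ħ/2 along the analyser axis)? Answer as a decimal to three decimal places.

For spin-½, the probability of finding spin-up along an axis at angle θ to the initial spin direction is cos²(θ/2); spin-down is sin²(θ/2).
θ = 126°, so P = sin²(63°) ≈ 0.794.

0.794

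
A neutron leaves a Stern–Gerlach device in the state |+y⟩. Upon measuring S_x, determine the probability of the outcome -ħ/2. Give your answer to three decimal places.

0.500

In the S_z basis, |+y⟩ = (|+z⟩ + i|-z⟩)/√2 and |-x⟩ = (|+z⟩ - |-z⟩)/√2.
|⟨-x|+y⟩|² = 1/2.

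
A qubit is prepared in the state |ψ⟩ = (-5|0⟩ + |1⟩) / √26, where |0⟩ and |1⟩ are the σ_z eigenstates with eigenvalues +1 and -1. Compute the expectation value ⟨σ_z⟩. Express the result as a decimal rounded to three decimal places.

⟨σ_z⟩ = |a|² - |b|² divided by |a|²+|b|², with a, b the |0⟩, |1⟩ amplitudes.
= (25 - 1)/26 = 24/26.

0.923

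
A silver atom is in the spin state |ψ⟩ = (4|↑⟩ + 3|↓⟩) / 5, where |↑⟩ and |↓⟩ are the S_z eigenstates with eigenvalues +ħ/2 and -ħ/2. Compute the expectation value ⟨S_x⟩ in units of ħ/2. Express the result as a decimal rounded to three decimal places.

⟨σ_x⟩ = 2 Re(a* b)/(|a|²+|b|²) with a = 4, b = 3.
a* b = 12, so ⟨σ_x⟩ = 24/25.
⟨S_x⟩ = (ħ/2)·⟨σ_x⟩.

0.960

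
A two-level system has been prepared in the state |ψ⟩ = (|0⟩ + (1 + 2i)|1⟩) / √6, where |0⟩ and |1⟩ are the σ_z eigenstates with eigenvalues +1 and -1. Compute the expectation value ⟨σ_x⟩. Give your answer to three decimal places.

⟨σ_x⟩ = 2 Re(a* b)/(|a|²+|b|²) with a = 1, b = (1 + 2i).
a* b = (1 + 2i), so ⟨σ_x⟩ = 2/6.

0.333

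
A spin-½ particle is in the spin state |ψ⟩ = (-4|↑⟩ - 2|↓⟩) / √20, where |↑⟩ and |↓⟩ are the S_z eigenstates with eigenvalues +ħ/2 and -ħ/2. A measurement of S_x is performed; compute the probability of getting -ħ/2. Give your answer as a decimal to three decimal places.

0.100

|-x⟩ = (|↑⟩ - |↓⟩)/√2, so ⟨-x|ψ⟩ = (-2) / (√2·√20).
P = |-2|² / 40 = 4/40.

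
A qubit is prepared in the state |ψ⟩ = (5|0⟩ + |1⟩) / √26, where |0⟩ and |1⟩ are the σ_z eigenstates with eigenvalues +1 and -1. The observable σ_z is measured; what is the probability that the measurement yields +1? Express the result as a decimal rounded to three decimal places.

0.962

The +1 outcome corresponds to |0⟩. Its amplitude in |ψ⟩ is 5/√26.
P = |5|² / 26 = 25/26.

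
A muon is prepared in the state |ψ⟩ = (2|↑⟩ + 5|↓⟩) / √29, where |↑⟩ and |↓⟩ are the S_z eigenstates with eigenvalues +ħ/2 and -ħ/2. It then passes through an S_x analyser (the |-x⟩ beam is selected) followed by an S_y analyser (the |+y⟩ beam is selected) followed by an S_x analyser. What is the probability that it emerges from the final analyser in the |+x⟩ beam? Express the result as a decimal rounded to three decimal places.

First analyser (S_x): P(|-x⟩) = |⟨-x|ψ⟩|² = 9/58.
After stage 1 the state is |-x⟩; P(|+y⟩) = |⟨+y|-x⟩|² = 1/2.
After stage 2 the state is |+y⟩; P(|+x⟩) = |⟨+x|+y⟩|² = 1/2.
Joint probability = 9/58 × 1/2 × 1/2 = 0.039.

0.039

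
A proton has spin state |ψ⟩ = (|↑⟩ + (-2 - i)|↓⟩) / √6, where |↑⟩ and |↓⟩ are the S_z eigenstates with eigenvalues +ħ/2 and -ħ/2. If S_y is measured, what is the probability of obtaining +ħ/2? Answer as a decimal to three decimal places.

|+y⟩ = (|↑⟩ + i|↓⟩)/√2, so ⟨+y|ψ⟩ = (2i) / (√2·√6).
P = |2i|² / 12 = 4/12.

0.333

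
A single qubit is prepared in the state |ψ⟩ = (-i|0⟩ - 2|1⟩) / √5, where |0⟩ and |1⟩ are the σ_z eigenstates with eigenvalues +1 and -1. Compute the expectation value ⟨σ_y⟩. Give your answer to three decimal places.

-0.800

⟨σ_y⟩ = 2 Im(a* b)/(|a|²+|b|²) with a = -i, b = -2.
a* b = -2i, so ⟨σ_y⟩ = -4/5.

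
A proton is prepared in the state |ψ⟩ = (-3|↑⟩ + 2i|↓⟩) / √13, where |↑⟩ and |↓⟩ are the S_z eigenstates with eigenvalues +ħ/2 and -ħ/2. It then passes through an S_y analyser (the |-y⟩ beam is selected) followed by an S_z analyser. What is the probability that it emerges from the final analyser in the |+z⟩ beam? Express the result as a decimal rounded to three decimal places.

First analyser (S_y): P(|-y⟩) = |⟨-y|ψ⟩|² = 25/26.
After stage 1 the state is |-y⟩; P(|+z⟩) = |⟨+z|-y⟩|² = 1/2.
Joint probability = 25/26 × 1/2 = 0.481.

0.481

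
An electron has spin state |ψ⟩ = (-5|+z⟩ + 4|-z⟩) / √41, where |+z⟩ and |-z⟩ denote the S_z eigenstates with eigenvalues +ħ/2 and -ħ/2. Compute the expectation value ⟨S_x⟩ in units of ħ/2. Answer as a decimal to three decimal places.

-0.976

⟨σ_x⟩ = 2 Re(a* b)/(|a|²+|b|²) with a = -5, b = 4.
a* b = -20, so ⟨σ_x⟩ = -40/41.
⟨S_x⟩ = (ħ/2)·⟨σ_x⟩.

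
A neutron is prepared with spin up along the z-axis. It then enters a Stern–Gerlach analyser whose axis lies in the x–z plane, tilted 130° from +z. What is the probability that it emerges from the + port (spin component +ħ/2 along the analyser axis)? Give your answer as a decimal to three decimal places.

For spin-½, the probability of finding spin-up along an axis at angle θ to the initial spin direction is cos²(θ/2); spin-down is sin²(θ/2).
θ = 130°, so P = cos²(65°) ≈ 0.179.

0.179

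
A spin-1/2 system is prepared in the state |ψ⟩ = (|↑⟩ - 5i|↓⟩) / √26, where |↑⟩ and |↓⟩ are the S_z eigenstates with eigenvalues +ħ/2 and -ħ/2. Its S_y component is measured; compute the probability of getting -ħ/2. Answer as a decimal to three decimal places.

|-y⟩ = (|↑⟩ - i|↓⟩)/√2, so ⟨-y|ψ⟩ = (6) / (√2·√26).
P = |6|² / 52 = 36/52.

0.692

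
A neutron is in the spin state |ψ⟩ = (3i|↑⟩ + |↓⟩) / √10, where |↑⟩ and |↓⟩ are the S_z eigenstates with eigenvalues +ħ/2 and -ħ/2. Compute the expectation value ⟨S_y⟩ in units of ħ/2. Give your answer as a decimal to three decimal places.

-0.600

⟨σ_y⟩ = 2 Im(a* b)/(|a|²+|b|²) with a = 3i, b = 1.
a* b = -3i, so ⟨σ_y⟩ = -6/10.
⟨S_y⟩ = (ħ/2)·⟨σ_y⟩.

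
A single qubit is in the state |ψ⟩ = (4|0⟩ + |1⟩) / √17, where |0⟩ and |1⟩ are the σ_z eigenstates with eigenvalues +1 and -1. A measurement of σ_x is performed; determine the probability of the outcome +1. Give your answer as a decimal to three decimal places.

|+x⟩ = (|0⟩ + |1⟩)/√2, so ⟨+x|ψ⟩ = (5) / (√2·√17).
P = |5|² / 34 = 25/34.

0.735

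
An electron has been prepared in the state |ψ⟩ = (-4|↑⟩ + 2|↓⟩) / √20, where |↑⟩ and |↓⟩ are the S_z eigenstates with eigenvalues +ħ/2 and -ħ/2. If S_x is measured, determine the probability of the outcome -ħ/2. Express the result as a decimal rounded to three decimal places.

0.900

|-x⟩ = (|↑⟩ - |↓⟩)/√2, so ⟨-x|ψ⟩ = (-6) / (√2·√20).
P = |-6|² / 40 = 36/40.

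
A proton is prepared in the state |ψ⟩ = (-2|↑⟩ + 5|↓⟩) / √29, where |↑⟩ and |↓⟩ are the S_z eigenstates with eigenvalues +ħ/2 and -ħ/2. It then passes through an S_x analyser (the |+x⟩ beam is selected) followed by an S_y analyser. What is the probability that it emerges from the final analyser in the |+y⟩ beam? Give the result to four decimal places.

First analyser (S_x): P(|+x⟩) = |⟨+x|ψ⟩|² = 9/58.
After stage 1 the state is |+x⟩; P(|+y⟩) = |⟨+y|+x⟩|² = 1/2.
Joint probability = 9/58 × 1/2 = 0.0776.

0.0776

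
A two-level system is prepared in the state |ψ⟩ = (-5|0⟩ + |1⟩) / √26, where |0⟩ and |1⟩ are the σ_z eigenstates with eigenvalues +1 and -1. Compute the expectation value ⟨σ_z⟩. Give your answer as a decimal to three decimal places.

0.923

⟨σ_z⟩ = |a|² - |b|² divided by |a|²+|b|², with a, b the |0⟩, |1⟩ amplitudes.
= (25 - 1)/26 = 24/26.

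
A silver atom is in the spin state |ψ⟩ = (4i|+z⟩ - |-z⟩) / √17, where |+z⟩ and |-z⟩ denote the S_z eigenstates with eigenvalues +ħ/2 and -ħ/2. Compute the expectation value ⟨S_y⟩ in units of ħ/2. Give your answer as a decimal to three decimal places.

⟨σ_y⟩ = 2 Im(a* b)/(|a|²+|b|²) with a = 4i, b = -1.
a* b = 4i, so ⟨σ_y⟩ = 8/17.
⟨S_y⟩ = (ħ/2)·⟨σ_y⟩.

0.471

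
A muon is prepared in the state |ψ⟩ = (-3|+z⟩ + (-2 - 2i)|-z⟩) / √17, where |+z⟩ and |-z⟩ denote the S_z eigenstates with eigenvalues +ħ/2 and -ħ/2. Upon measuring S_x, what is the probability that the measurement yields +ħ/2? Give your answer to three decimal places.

0.853

|+x⟩ = (|+z⟩ + |-z⟩)/√2, so ⟨+x|ψ⟩ = (-5 - 2i) / (√2·√17).
P = |-5 - 2i|² / 34 = 29/34.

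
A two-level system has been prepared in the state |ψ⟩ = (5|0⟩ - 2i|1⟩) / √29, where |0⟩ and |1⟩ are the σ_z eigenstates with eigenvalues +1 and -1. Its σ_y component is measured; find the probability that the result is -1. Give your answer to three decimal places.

0.845

|-y⟩ = (|0⟩ - i|1⟩)/√2, so ⟨-y|ψ⟩ = (7) / (√2·√29).
P = |7|² / 58 = 49/58.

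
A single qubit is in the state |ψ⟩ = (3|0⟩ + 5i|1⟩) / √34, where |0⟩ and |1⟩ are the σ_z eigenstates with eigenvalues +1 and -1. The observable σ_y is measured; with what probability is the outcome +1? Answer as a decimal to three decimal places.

|+y⟩ = (|0⟩ + i|1⟩)/√2, so ⟨+y|ψ⟩ = (8) / (√2·√34).
P = |8|² / 68 = 64/68.

0.941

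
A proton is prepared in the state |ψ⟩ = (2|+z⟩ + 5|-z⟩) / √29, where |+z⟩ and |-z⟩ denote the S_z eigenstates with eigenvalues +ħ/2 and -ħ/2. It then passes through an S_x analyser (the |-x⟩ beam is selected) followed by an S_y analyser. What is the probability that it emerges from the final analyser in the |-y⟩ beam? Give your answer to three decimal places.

0.078

First analyser (S_x): P(|-x⟩) = |⟨-x|ψ⟩|² = 9/58.
After stage 1 the state is |-x⟩; P(|-y⟩) = |⟨-y|-x⟩|² = 1/2.
Joint probability = 9/58 × 1/2 = 0.078.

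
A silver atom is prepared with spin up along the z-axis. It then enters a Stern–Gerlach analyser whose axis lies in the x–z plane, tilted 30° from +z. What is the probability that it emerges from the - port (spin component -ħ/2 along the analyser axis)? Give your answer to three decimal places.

For spin-½, the probability of finding spin-up along an axis at angle θ to the initial spin direction is cos²(θ/2); spin-down is sin²(θ/2).
θ = 30°, so P = sin²(15°) ≈ 0.067.

0.067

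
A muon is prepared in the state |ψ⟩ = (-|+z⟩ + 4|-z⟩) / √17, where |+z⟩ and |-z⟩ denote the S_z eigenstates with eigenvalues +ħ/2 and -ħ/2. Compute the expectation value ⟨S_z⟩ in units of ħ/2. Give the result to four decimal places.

⟨σ_z⟩ = |a|² - |b|² divided by |a|²+|b|², with a, b the |+z⟩, |-z⟩ amplitudes.
= (1 - 16)/17 = -15/17.
⟨S_z⟩ = (ħ/2)·⟨σ_z⟩.

-0.8824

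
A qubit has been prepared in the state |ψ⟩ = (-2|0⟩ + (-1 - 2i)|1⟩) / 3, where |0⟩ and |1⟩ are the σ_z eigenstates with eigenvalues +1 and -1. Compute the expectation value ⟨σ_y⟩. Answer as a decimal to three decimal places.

0.889

⟨σ_y⟩ = 2 Im(a* b)/(|a|²+|b|²) with a = -2, b = (-1 - 2i).
a* b = (2 + 4i), so ⟨σ_y⟩ = 8/9.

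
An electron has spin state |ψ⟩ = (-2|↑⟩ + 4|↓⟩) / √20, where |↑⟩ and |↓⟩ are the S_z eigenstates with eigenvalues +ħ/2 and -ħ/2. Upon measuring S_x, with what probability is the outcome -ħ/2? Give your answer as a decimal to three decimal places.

0.900

|-x⟩ = (|↑⟩ - |↓⟩)/√2, so ⟨-x|ψ⟩ = (-6) / (√2·√20).
P = |-6|² / 40 = 36/40.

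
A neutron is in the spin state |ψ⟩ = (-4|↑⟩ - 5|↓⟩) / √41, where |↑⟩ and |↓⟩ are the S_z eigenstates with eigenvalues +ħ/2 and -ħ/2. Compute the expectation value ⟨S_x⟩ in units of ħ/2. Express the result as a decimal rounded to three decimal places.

⟨σ_x⟩ = 2 Re(a* b)/(|a|²+|b|²) with a = -4, b = -5.
a* b = 20, so ⟨σ_x⟩ = 40/41.
⟨S_x⟩ = (ħ/2)·⟨σ_x⟩.

0.976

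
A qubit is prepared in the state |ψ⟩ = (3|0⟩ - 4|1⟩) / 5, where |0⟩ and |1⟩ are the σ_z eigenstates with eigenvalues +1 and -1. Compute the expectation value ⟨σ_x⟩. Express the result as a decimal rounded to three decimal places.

⟨σ_x⟩ = 2 Re(a* b)/(|a|²+|b|²) with a = 3, b = -4.
a* b = -12, so ⟨σ_x⟩ = -24/25.

-0.960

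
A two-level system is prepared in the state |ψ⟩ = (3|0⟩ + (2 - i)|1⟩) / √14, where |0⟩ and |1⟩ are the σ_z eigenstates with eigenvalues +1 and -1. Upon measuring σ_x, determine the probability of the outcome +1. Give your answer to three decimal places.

0.929

|+x⟩ = (|0⟩ + |1⟩)/√2, so ⟨+x|ψ⟩ = (5 - i) / (√2·√14).
P = |5 - i|² / 28 = 26/28.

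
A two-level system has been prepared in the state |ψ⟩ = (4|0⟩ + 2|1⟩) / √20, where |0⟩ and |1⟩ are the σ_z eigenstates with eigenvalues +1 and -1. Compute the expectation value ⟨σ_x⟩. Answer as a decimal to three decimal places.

⟨σ_x⟩ = 2 Re(a* b)/(|a|²+|b|²) with a = 4, b = 2.
a* b = 8, so ⟨σ_x⟩ = 16/20.

0.800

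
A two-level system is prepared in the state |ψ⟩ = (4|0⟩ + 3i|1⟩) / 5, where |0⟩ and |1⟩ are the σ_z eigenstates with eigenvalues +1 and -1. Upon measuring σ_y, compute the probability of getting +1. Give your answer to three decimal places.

|+y⟩ = (|0⟩ + i|1⟩)/√2, so ⟨+y|ψ⟩ = (7) / (√2·5).
P = |7|² / 50 = 49/50.

0.980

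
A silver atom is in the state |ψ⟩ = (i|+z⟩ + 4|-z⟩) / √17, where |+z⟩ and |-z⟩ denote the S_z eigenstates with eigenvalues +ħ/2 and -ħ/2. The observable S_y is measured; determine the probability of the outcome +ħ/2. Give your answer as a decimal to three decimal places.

0.265

|+y⟩ = (|+z⟩ + i|-z⟩)/√2, so ⟨+y|ψ⟩ = (-3i) / (√2·√17).
P = |-3i|² / 34 = 9/34.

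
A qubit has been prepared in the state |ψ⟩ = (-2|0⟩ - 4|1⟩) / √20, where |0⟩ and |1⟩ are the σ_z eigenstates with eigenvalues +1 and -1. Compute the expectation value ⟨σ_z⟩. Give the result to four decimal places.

⟨σ_z⟩ = |a|² - |b|² divided by |a|²+|b|², with a, b the |0⟩, |1⟩ amplitudes.
= (4 - 16)/20 = -12/20.

-0.6000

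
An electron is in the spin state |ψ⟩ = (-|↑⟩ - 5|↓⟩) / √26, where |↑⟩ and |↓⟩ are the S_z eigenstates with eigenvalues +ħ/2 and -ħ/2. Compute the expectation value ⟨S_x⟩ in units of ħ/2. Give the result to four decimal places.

⟨σ_x⟩ = 2 Re(a* b)/(|a|²+|b|²) with a = -1, b = -5.
a* b = 5, so ⟨σ_x⟩ = 10/26.
⟨S_x⟩ = (ħ/2)·⟨σ_x⟩.

0.3846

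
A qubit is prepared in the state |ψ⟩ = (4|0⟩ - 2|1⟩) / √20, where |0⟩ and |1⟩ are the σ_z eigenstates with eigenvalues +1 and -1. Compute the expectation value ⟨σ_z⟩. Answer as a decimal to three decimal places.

⟨σ_z⟩ = |a|² - |b|² divided by |a|²+|b|², with a, b the |0⟩, |1⟩ amplitudes.
= (16 - 4)/20 = 12/20.

0.600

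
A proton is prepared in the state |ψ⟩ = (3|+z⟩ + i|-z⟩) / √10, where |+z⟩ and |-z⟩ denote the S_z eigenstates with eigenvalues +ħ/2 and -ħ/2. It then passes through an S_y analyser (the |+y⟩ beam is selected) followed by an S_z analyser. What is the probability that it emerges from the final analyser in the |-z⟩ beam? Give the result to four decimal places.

0.4000

First analyser (S_y): P(|+y⟩) = |⟨+y|ψ⟩|² = 16/20.
After stage 1 the state is |+y⟩; P(|-z⟩) = |⟨-z|+y⟩|² = 1/2.
Joint probability = 16/20 × 1/2 = 0.4000.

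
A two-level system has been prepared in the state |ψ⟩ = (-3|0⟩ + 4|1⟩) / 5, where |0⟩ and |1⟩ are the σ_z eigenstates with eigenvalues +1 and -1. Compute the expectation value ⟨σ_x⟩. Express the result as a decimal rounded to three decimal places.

⟨σ_x⟩ = 2 Re(a* b)/(|a|²+|b|²) with a = -3, b = 4.
a* b = -12, so ⟨σ_x⟩ = -24/25.

-0.960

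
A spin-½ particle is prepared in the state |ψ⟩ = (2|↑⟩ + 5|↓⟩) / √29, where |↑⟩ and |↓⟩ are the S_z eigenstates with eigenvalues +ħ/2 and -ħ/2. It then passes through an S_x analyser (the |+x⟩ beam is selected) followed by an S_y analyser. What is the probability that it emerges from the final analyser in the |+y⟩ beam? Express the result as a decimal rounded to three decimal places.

First analyser (S_x): P(|+x⟩) = |⟨+x|ψ⟩|² = 49/58.
After stage 1 the state is |+x⟩; P(|+y⟩) = |⟨+y|+x⟩|² = 1/2.
Joint probability = 49/58 × 1/2 = 0.422.

0.422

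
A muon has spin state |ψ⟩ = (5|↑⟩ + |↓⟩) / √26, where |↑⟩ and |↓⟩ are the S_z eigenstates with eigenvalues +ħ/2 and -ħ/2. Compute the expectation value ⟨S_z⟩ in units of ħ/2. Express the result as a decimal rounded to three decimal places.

0.923

⟨σ_z⟩ = |a|² - |b|² divided by |a|²+|b|², with a, b the |↑⟩, |↓⟩ amplitudes.
= (25 - 1)/26 = 24/26.
⟨S_z⟩ = (ħ/2)·⟨σ_z⟩.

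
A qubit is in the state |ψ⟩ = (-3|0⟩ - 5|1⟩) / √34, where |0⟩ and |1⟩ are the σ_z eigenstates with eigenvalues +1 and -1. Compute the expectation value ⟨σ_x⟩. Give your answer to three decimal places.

0.882

⟨σ_x⟩ = 2 Re(a* b)/(|a|²+|b|²) with a = -3, b = -5.
a* b = 15, so ⟨σ_x⟩ = 30/34.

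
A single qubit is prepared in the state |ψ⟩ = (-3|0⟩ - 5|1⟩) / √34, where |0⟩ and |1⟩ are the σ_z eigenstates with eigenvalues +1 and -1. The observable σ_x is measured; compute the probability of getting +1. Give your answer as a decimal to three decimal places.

0.941

|+x⟩ = (|0⟩ + |1⟩)/√2, so ⟨+x|ψ⟩ = (-8) / (√2·√34).
P = |-8|² / 68 = 64/68.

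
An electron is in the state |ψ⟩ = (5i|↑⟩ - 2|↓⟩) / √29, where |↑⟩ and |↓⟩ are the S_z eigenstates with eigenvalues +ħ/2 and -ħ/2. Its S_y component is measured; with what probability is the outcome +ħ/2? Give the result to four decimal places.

0.8448

|+y⟩ = (|↑⟩ + i|↓⟩)/√2, so ⟨+y|ψ⟩ = (7i) / (√2·√29).
P = |7i|² / 58 = 49/58.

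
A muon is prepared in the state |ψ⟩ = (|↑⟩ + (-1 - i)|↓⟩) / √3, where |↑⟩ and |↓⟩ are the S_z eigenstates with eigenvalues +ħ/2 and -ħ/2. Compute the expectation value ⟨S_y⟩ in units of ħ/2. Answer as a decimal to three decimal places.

⟨σ_y⟩ = 2 Im(a* b)/(|a|²+|b|²) with a = 1, b = (-1 - i).
a* b = (-1 - i), so ⟨σ_y⟩ = -2/3.
⟨S_y⟩ = (ħ/2)·⟨σ_y⟩.

-0.667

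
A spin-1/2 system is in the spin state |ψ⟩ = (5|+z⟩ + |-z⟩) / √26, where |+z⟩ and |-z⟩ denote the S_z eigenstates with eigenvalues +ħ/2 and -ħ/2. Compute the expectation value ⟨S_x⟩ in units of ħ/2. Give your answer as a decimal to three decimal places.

⟨σ_x⟩ = 2 Re(a* b)/(|a|²+|b|²) with a = 5, b = 1.
a* b = 5, so ⟨σ_x⟩ = 10/26.
⟨S_x⟩ = (ħ/2)·⟨σ_x⟩.

0.385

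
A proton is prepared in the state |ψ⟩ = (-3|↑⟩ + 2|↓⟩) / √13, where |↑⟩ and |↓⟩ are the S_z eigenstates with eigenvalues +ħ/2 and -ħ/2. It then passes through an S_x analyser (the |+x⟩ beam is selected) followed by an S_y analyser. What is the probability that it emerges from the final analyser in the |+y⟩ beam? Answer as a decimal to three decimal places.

First analyser (S_x): P(|+x⟩) = |⟨+x|ψ⟩|² = 1/26.
After stage 1 the state is |+x⟩; P(|+y⟩) = |⟨+y|+x⟩|² = 1/2.
Joint probability = 1/26 × 1/2 = 0.019.

0.019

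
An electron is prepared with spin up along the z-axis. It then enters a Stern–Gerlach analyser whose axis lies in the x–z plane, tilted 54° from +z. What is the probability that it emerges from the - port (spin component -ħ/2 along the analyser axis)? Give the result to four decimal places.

0.2061

For spin-½, the probability of finding spin-up along an axis at angle θ to the initial spin direction is cos²(θ/2); spin-down is sin²(θ/2).
θ = 54°, so P = sin²(27°) ≈ 0.2061.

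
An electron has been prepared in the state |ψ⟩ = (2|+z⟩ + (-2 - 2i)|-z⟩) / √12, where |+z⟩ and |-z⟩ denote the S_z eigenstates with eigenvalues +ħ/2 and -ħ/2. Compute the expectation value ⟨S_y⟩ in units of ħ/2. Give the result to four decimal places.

⟨σ_y⟩ = 2 Im(a* b)/(|a|²+|b|²) with a = 2, b = (-2 - 2i).
a* b = (-4 - 4i), so ⟨σ_y⟩ = -8/12.
⟨S_y⟩ = (ħ/2)·⟨σ_y⟩.

-0.6667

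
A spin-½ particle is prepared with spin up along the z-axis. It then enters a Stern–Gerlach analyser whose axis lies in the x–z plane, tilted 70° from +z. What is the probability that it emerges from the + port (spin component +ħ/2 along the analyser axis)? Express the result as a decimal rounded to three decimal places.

0.671

For spin-½, the probability of finding spin-up along an axis at angle θ to the initial spin direction is cos²(θ/2); spin-down is sin²(θ/2).
θ = 70°, so P = cos²(35°) ≈ 0.671.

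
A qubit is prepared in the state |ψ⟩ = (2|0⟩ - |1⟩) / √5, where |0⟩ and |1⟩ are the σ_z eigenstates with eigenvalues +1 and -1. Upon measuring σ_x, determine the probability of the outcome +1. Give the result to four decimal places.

|+x⟩ = (|0⟩ + |1⟩)/√2, so ⟨+x|ψ⟩ = (1) / (√2·√5).
P = |1|² / 10 = 1/10.

0.1000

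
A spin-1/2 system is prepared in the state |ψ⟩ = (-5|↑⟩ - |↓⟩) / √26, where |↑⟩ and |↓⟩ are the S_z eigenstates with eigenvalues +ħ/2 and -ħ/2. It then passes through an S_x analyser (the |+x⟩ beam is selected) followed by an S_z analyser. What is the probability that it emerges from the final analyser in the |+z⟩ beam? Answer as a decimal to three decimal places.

0.346

First analyser (S_x): P(|+x⟩) = |⟨+x|ψ⟩|² = 36/52.
After stage 1 the state is |+x⟩; P(|+z⟩) = |⟨+z|+x⟩|² = 1/2.
Joint probability = 36/52 × 1/2 = 0.346.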